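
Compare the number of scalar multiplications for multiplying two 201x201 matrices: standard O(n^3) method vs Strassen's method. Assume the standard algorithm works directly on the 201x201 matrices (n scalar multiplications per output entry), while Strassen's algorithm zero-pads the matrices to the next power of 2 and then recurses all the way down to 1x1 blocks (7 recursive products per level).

Matrix multiplication for 201x201 matrices:

Strassen's algorithm requires power-of-2 dimensions. Pad 201x201 to 256x256 (next power of 2).

Standard algorithm: 201^3 = 8120601 multiplications
Strassen's algorithm: 7^(log2(256)) = 7^8 = 5764801 multiplications
Savings: 8120601 - 5764801 = 2355800 multiplications

Standard: 8120601 multiplications (201^3). Strassen: 5764801 multiplications (7^8, after padding to 256x256). Strassen reduces 8 recursive multiplications to 7 at each level.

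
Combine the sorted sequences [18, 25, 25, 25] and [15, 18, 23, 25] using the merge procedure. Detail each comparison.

Merging process:

Compare 18 vs 15: take 15 from right. Merged: [15]
Compare 18 vs 18: take 18 from left. Merged: [15, 18]
Compare 25 vs 18: take 18 from right. Merged: [15, 18, 18]
Compare 25 vs 23: take 23 from right. Merged: [15, 18, 18, 23]
Compare 25 vs 25: take 25 from left. Merged: [15, 18, 18, 23, 25]
Compare 25 vs 25: take 25 from left. Merged: [15, 18, 18, 23, 25, 25]
Compare 25 vs 25: take 25 from left. Merged: [15, 18, 18, 23, 25, 25, 25]
Append remaining from right: [25]. Merged: [15, 18, 18, 23, 25, 25, 25, 25]

Final merged array: [15, 18, 18, 23, 25, 25, 25, 25]
Total comparisons: 7

The merged array is [15, 18, 18, 23, 25, 25, 25, 25], requiring 7 comparisons. The merge step runs in O(n) time where n is the total number of elements.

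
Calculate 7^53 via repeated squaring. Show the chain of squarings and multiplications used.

Computing 7^53 by squaring (build up from 7^1; each line after the first costs one multiplication):

7^1 = 7
7^2 = (7^1)^2 = 7^2 = 49
7^3 = 7 * 7^2 = 7 * 49 = 343
7^6 = (7^3)^2 = 343^2 = 117649
7^12 = (7^6)^2 = 117649^2 = 13841287201
7^13 = 7 * 7^12 = 7 * 13841287201 = 96889010407
7^26 = (7^13)^2 = 96889010407^2 = 9387480337647754305649
7^52 = (7^26)^2 = 9387480337647754305649^2 = 88124787089723195184393736687912818113311201
7^53 = 7 * 7^52 = 7 * 88124787089723195184393736687912818113311201 = 616873509628062366290756156815389726793178407

Result: 616873509628062366290756156815389726793178407
Multiplications needed: 8 (8 lines after 7^1)

7^53 = 616873509628062366290756156815389726793178407. Using exponentiation by squaring, this requires 8 multiplications. The key idea: if the exponent is even, square the half-power; if odd, multiply by the base once.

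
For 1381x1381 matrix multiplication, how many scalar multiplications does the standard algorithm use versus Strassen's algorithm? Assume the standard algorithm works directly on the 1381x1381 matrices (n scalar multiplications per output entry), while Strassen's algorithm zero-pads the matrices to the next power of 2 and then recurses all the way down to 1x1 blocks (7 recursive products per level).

Matrix multiplication for 1381x1381 matrices:

Strassen's algorithm requires power-of-2 dimensions. Pad 1381x1381 to 2048x2048 (next power of 2).

Standard algorithm: 1381^3 = 2633789341 multiplications
Strassen's algorithm: 7^(log2(2048)) = 7^11 = 1977326743 multiplications
Savings: 2633789341 - 1977326743 = 656462598 multiplications

Standard: 2633789341 multiplications (1381^3). Strassen: 1977326743 multiplications (7^11, after padding to 2048x2048). Strassen reduces 8 recursive multiplications to 7 at each level.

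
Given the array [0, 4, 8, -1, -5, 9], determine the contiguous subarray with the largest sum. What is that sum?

Using Kadane's algorithm on [0, 4, 8, -1, -5, 9]:

Scanning through the array:
Position 1 (value 4): max_ending_here = 4, max_so_far = 4
Position 2 (value 8): max_ending_here = 12, max_so_far = 12
Position 3 (value -1): max_ending_here = 11, max_so_far = 12
Position 4 (value -5): max_ending_here = 6, max_so_far = 12
Position 5 (value 9): max_ending_here = 15, max_so_far = 15

Maximum subarray: [0, 4, 8, -1, -5, 9]
Maximum sum: 15

The maximum subarray is [0, 4, 8, -1, -5, 9] with sum 15. This subarray runs from index 0 to index 5.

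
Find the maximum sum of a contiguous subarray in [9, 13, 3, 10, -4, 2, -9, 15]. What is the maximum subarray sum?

Using Kadane's algorithm on [9, 13, 3, 10, -4, 2, -9, 15]:

Scanning through the array:
Position 1 (value 13): max_ending_here = 22, max_so_far = 22
Position 2 (value 3): max_ending_here = 25, max_so_far = 25
Position 3 (value 10): max_ending_here = 35, max_so_far = 35
Position 4 (value -4): max_ending_here = 31, max_so_far = 35
Position 5 (value 2): max_ending_here = 33, max_so_far = 35
Position 6 (value -9): max_ending_here = 24, max_so_far = 35
Position 7 (value 15): max_ending_here = 39, max_so_far = 39

Maximum subarray: [9, 13, 3, 10, -4, 2, -9, 15]
Maximum sum: 39

The maximum subarray is [9, 13, 3, 10, -4, 2, -9, 15] with sum 39. This subarray runs from index 0 to index 7.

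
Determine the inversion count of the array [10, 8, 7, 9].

Finding inversions in [10, 8, 7, 9]:

(0, 1): arr[0]=10 > arr[1]=8
(0, 2): arr[0]=10 > arr[2]=7
(0, 3): arr[0]=10 > arr[3]=9
(1, 2): arr[1]=8 > arr[2]=7

Total inversions: 4

The array has 4 inversion(s): (0,1), (0,2), (0,3), (1,2). Each pair (i,j) satisfies i < j and arr[i] > arr[j].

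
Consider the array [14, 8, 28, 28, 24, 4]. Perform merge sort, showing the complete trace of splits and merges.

Merge sort trace:

Split: [14, 8, 28, 28, 24, 4] -> [14, 8, 28] and [28, 24, 4]
  Split: [14, 8, 28] -> [14] and [8, 28]
    Split: [8, 28] -> [8] and [28]
    Merge: [8] + [28] -> [8, 28]
  Merge: [14] + [8, 28] -> [8, 14, 28]
  Split: [28, 24, 4] -> [28] and [24, 4]
    Split: [24, 4] -> [24] and [4]
    Merge: [24] + [4] -> [4, 24]
  Merge: [28] + [4, 24] -> [4, 24, 28]
Merge: [8, 14, 28] + [4, 24, 28] -> [4, 8, 14, 24, 28, 28]

Final sorted array: [4, 8, 14, 24, 28, 28]

The merge sort proceeds by recursively splitting the array and merging sorted halves.
After all merges, the sorted array is [4, 8, 14, 24, 28, 28].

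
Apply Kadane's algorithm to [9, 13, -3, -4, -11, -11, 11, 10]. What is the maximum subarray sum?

Using Kadane's algorithm on [9, 13, -3, -4, -11, -11, 11, 10]:

Scanning through the array:
Position 1 (value 13): max_ending_here = 22, max_so_far = 22
Position 2 (value -3): max_ending_here = 19, max_so_far = 22
Position 3 (value -4): max_ending_here = 15, max_so_far = 22
Position 4 (value -11): max_ending_here = 4, max_so_far = 22
Position 5 (value -11): max_ending_here = -7, max_so_far = 22
Position 6 (value 11): max_ending_here = 11, max_so_far = 22
Position 7 (value 10): max_ending_here = 21, max_so_far = 22

Maximum subarray: [9, 13]
Maximum sum: 22

The maximum subarray is [9, 13] with sum 22. This subarray runs from index 0 to index 1.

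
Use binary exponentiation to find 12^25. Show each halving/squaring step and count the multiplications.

Computing 12^25 by squaring (build up from 12^1; each line after the first costs one multiplication):

12^1 = 12
12^2 = (12^1)^2 = 12^2 = 144
12^3 = 12 * 12^2 = 12 * 144 = 1728
12^6 = (12^3)^2 = 1728^2 = 2985984
12^12 = (12^6)^2 = 2985984^2 = 8916100448256
12^24 = (12^12)^2 = 8916100448256^2 = 79496847203390844133441536
12^25 = 12 * 12^24 = 12 * 79496847203390844133441536 = 953962166440690129601298432

Result: 953962166440690129601298432
Multiplications needed: 6 (6 lines after 12^1)

12^25 = 953962166440690129601298432. Using exponentiation by squaring, this requires 6 multiplications. The key idea: if the exponent is even, square the half-power; if odd, multiply by the base once.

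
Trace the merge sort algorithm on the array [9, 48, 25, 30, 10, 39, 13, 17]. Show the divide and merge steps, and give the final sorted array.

Merge sort trace:

Split: [9, 48, 25, 30, 10, 39, 13, 17] -> [9, 48, 25, 30] and [10, 39, 13, 17]
  Split: [9, 48, 25, 30] -> [9, 48] and [25, 30]
    Split: [9, 48] -> [9] and [48]
    Merge: [9] + [48] -> [9, 48]
    Split: [25, 30] -> [25] and [30]
    Merge: [25] + [30] -> [25, 30]
  Merge: [9, 48] + [25, 30] -> [9, 25, 30, 48]
  Split: [10, 39, 13, 17] -> [10, 39] and [13, 17]
    Split: [10, 39] -> [10] and [39]
    Merge: [10] + [39] -> [10, 39]
    Split: [13, 17] -> [13] and [17]
    Merge: [13] + [17] -> [13, 17]
  Merge: [10, 39] + [13, 17] -> [10, 13, 17, 39]
Merge: [9, 25, 30, 48] + [10, 13, 17, 39] -> [9, 10, 13, 17, 25, 30, 39, 48]

Final sorted array: [9, 10, 13, 17, 25, 30, 39, 48]

The merge sort proceeds by recursively splitting the array and merging sorted halves.
After all merges, the sorted array is [9, 10, 13, 17, 25, 30, 39, 48].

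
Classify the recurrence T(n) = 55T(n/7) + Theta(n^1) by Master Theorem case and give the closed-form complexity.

Master Theorem for T(n) = 55T(n/7) + O(n^1):

a = 55, b = 7, c = 1
log_b(a) = log_7(55) = 2.0594

Case 1: c = 1 < log_7(55) = 2.0594
T(n) = O(n^(log_7 55))

For T(n) = 55T(n/7) + O(n^1): log_7(55) = 2.0594. This is Case 1 of the Master Theorem (c < log_b(a), work dominated by leaves), giving O(n^(log_7 55)).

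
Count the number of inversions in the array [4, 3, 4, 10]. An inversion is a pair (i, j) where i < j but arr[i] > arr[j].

Finding inversions in [4, 3, 4, 10]:

(0, 1): arr[0]=4 > arr[1]=3

Total inversions: 1

The array has 1 inversion(s): (0,1). Each pair (i,j) satisfies i < j and arr[i] > arr[j].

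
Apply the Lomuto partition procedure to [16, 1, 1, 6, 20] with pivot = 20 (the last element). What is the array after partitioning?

Lomuto partition with pivot = 20:

Initial array: [16, 1, 1, 6, 20]

arr[0]=16 <= 20: swap with position 0, array becomes [16, 1, 1, 6, 20]
arr[1]=1 <= 20: swap with position 1, array becomes [16, 1, 1, 6, 20]
arr[2]=1 <= 20: swap with position 2, array becomes [16, 1, 1, 6, 20]
arr[3]=6 <= 20: swap with position 3, array becomes [16, 1, 1, 6, 20]

Place pivot at position 4: [16, 1, 1, 6, 20]
Pivot position: 4

After partitioning with pivot 20, the array becomes [16, 1, 1, 6, 20]. The pivot is placed at index 4. All elements to the left of the pivot are <= 20, and all elements to the right are > 20.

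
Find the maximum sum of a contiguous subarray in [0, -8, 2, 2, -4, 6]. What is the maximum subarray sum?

Using Kadane's algorithm on [0, -8, 2, 2, -4, 6]:

Scanning through the array:
Position 1 (value -8): max_ending_here = -8, max_so_far = 0
Position 2 (value 2): max_ending_here = 2, max_so_far = 2
Position 3 (value 2): max_ending_here = 4, max_so_far = 4
Position 4 (value -4): max_ending_here = 0, max_so_far = 4
Position 5 (value 6): max_ending_here = 6, max_so_far = 6

Maximum subarray: [2, 2, -4, 6]
Maximum sum: 6

The maximum subarray is [2, 2, -4, 6] with sum 6. This subarray runs from index 2 to index 5.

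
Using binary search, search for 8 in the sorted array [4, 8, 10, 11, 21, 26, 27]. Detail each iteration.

Binary search for 8 in [4, 8, 10, 11, 21, 26, 27]:

lo=0, hi=6, mid=3, arr[mid]=11 -> 11 > 8, search left half
lo=0, hi=2, mid=1, arr[mid]=8 -> Found target at index 1!

Binary search finds 8 at index 1 after 2 comparisons. The search repeatedly halves the search space by comparing with the middle element.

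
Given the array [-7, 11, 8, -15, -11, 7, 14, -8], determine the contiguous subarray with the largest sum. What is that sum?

Using Kadane's algorithm on [-7, 11, 8, -15, -11, 7, 14, -8]:

Scanning through the array:
Position 1 (value 11): max_ending_here = 11, max_so_far = 11
Position 2 (value 8): max_ending_here = 19, max_so_far = 19
Position 3 (value -15): max_ending_here = 4, max_so_far = 19
Position 4 (value -11): max_ending_here = -7, max_so_far = 19
Position 5 (value 7): max_ending_here = 7, max_so_far = 19
Position 6 (value 14): max_ending_here = 21, max_so_far = 21
Position 7 (value -8): max_ending_here = 13, max_so_far = 21

Maximum subarray: [7, 14]
Maximum sum: 21

The maximum subarray is [7, 14] with sum 21. This subarray runs from index 5 to index 6.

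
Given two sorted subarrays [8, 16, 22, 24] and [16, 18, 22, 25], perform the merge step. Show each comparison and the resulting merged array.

Merging process:

Compare 8 vs 16: take 8 from left. Merged: [8]
Compare 16 vs 16: take 16 from left. Merged: [8, 16]
Compare 22 vs 16: take 16 from right. Merged: [8, 16, 16]
Compare 22 vs 18: take 18 from right. Merged: [8, 16, 16, 18]
Compare 22 vs 22: take 22 from left. Merged: [8, 16, 16, 18, 22]
Compare 24 vs 22: take 22 from right. Merged: [8, 16, 16, 18, 22, 22]
Compare 24 vs 25: take 24 from left. Merged: [8, 16, 16, 18, 22, 22, 24]
Append remaining from right: [25]. Merged: [8, 16, 16, 18, 22, 22, 24, 25]

Final merged array: [8, 16, 16, 18, 22, 22, 24, 25]
Total comparisons: 7

The merged array is [8, 16, 16, 18, 22, 22, 24, 25], requiring 7 comparisons. The merge step runs in O(n) time where n is the total number of elements.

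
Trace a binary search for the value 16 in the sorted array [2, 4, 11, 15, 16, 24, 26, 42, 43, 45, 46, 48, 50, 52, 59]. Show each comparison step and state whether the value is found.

Binary search for 16 in [2, 4, 11, 15, 16, 24, 26, 42, 43, 45, 46, 48, 50, 52, 59]:

lo=0, hi=14, mid=7, arr[mid]=42 -> 42 > 16, search left half
lo=0, hi=6, mid=3, arr[mid]=15 -> 15 < 16, search right half
lo=4, hi=6, mid=5, arr[mid]=24 -> 24 > 16, search left half
lo=4, hi=4, mid=4, arr[mid]=16 -> Found target at index 4!

Binary search finds 16 at index 4 after 4 comparisons. The search repeatedly halves the search space by comparing with the middle element.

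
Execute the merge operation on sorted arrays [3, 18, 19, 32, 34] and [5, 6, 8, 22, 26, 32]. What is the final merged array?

Merging process:

Compare 3 vs 5: take 3 from left. Merged: [3]
Compare 18 vs 5: take 5 from right. Merged: [3, 5]
Compare 18 vs 6: take 6 from right. Merged: [3, 5, 6]
Compare 18 vs 8: take 8 from right. Merged: [3, 5, 6, 8]
Compare 18 vs 22: take 18 from left. Merged: [3, 5, 6, 8, 18]
Compare 19 vs 22: take 19 from left. Merged: [3, 5, 6, 8, 18, 19]
Compare 32 vs 22: take 22 from right. Merged: [3, 5, 6, 8, 18, 19, 22]
Compare 32 vs 26: take 26 from right. Merged: [3, 5, 6, 8, 18, 19, 22, 26]
Compare 32 vs 32: take 32 from left. Merged: [3, 5, 6, 8, 18, 19, 22, 26, 32]
Compare 34 vs 32: take 32 from right. Merged: [3, 5, 6, 8, 18, 19, 22, 26, 32, 32]
Append remaining from left: [34]. Merged: [3, 5, 6, 8, 18, 19, 22, 26, 32, 32, 34]

Final merged array: [3, 5, 6, 8, 18, 19, 22, 26, 32, 32, 34]
Total comparisons: 10

The merged array is [3, 5, 6, 8, 18, 19, 22, 26, 32, 32, 34], requiring 10 comparisons. The merge step runs in O(n) time where n is the total number of elements.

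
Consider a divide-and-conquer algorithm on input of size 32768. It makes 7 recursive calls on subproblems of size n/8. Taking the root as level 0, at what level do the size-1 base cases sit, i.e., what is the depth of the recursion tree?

For divide and conquer with division factor 8:

Problem sizes at each level:
Level 0: 32768
Level 1: 4096
Level 2: 512
Level 3: 64
Level 4: 8
Level 5: 1

The root is level 0 and the size-1 base case is level 5 (the tree spans levels 0 through 5, i.e. 6 levels counting the root), so the depth is the number of divisions: log_8(32768) = 5

The recursion tree depth is log_8(32768) = 5. At each level, the problem size is divided by 8, so it takes 5 divisions to reduce to a base case of size 1. The algorithm makes 7 recursive calls at each level.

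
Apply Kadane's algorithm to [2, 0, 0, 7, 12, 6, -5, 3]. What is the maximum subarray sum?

Using Kadane's algorithm on [2, 0, 0, 7, 12, 6, -5, 3]:

Scanning through the array:
Position 1 (value 0): max_ending_here = 2, max_so_far = 2
Position 2 (value 0): max_ending_here = 2, max_so_far = 2
Position 3 (value 7): max_ending_here = 9, max_so_far = 9
Position 4 (value 12): max_ending_here = 21, max_so_far = 21
Position 5 (value 6): max_ending_here = 27, max_so_far = 27
Position 6 (value -5): max_ending_here = 22, max_so_far = 27
Position 7 (value 3): max_ending_here = 25, max_so_far = 27

Maximum subarray: [2, 0, 0, 7, 12, 6]
Maximum sum: 27

The maximum subarray is [2, 0, 0, 7, 12, 6] with sum 27. This subarray runs from index 0 to index 5.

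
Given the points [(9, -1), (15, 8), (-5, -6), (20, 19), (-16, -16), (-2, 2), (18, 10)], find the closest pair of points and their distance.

Computing all pairwise distances among 7 points:

d((9, -1), (15, 8)) = 10.8167
d((9, -1), (-5, -6)) = 14.8661
d((9, -1), (20, 19)) = 22.8254
d((9, -1), (-16, -16)) = 29.1548
d((9, -1), (-2, 2)) = 11.4018
d((9, -1), (18, 10)) = 14.2127
d((15, 8), (-5, -6)) = 24.4131
d((15, 8), (20, 19)) = 12.083
d((15, 8), (-16, -16)) = 39.2046
d((15, 8), (-2, 2)) = 18.0278
d((15, 8), (18, 10)) = 3.6056 <-- minimum
d((-5, -6), (20, 19)) = 35.3553
d((-5, -6), (-16, -16)) = 14.8661
d((-5, -6), (-2, 2)) = 8.544
d((-5, -6), (18, 10)) = 28.0179
d((20, 19), (-16, -16)) = 50.2096
d((20, 19), (-2, 2)) = 27.8029
d((20, 19), (18, 10)) = 9.2195
d((-16, -16), (-2, 2)) = 22.8035
d((-16, -16), (18, 10)) = 42.8019
d((-2, 2), (18, 10)) = 21.5407

Closest pair: (15, 8) and (18, 10) with distance 3.6056

The closest pair is (15, 8) and (18, 10) with Euclidean distance 3.6056. For 7 points, brute-force pairwise comparison is shown above. For large n, the divide-and-conquer algorithm (sort by x, recurse on halves, check the dividing strip) achieves O(n log n).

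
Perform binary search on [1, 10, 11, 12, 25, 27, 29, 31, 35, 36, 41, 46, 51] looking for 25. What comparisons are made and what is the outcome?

Binary search for 25 in [1, 10, 11, 12, 25, 27, 29, 31, 35, 36, 41, 46, 51]:

lo=0, hi=12, mid=6, arr[mid]=29 -> 29 > 25, search left half
lo=0, hi=5, mid=2, arr[mid]=11 -> 11 < 25, search right half
lo=3, hi=5, mid=4, arr[mid]=25 -> Found target at index 4!

Binary search finds 25 at index 4 after 3 comparisons. The search repeatedly halves the search space by comparing with the middle element.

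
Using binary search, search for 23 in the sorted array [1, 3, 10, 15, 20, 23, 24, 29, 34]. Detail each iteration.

Binary search for 23 in [1, 3, 10, 15, 20, 23, 24, 29, 34]:

lo=0, hi=8, mid=4, arr[mid]=20 -> 20 < 23, search right half
lo=5, hi=8, mid=6, arr[mid]=24 -> 24 > 23, search left half
lo=5, hi=5, mid=5, arr[mid]=23 -> Found target at index 5!

Binary search finds 23 at index 5 after 3 comparisons. The search repeatedly halves the search space by comparing with the middle element.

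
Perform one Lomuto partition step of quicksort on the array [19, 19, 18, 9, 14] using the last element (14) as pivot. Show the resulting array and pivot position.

Lomuto partition with pivot = 14:

Initial array: [19, 19, 18, 9, 14]

arr[0]=19 > 14: no swap
arr[1]=19 > 14: no swap
arr[2]=18 > 14: no swap
arr[3]=9 <= 14: swap with position 0, array becomes [9, 19, 18, 19, 14]

Place pivot at position 1: [9, 14, 18, 19, 19]
Pivot position: 1

After partitioning with pivot 14, the array becomes [9, 14, 18, 19, 19]. The pivot is placed at index 1. All elements to the left of the pivot are <= 14, and all elements to the right are > 14.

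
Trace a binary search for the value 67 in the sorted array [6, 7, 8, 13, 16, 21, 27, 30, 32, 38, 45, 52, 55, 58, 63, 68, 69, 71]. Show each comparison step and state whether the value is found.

Binary search for 67 in [6, 7, 8, 13, 16, 21, 27, 30, 32, 38, 45, 52, 55, 58, 63, 68, 69, 71]:

lo=0, hi=17, mid=8, arr[mid]=32 -> 32 < 67, search right half
lo=9, hi=17, mid=13, arr[mid]=58 -> 58 < 67, search right half
lo=14, hi=17, mid=15, arr[mid]=68 -> 68 > 67, search left half
lo=14, hi=14, mid=14, arr[mid]=63 -> 63 < 67, search right half
lo=15 > hi=14, target 67 not found

Binary search determines that 67 is not in the array after 4 comparisons. The search space was exhausted without finding the target.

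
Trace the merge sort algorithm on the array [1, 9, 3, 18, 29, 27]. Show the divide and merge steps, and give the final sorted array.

Merge sort trace:

Split: [1, 9, 3, 18, 29, 27] -> [1, 9, 3] and [18, 29, 27]
  Split: [1, 9, 3] -> [1] and [9, 3]
    Split: [9, 3] -> [9] and [3]
    Merge: [9] + [3] -> [3, 9]
  Merge: [1] + [3, 9] -> [1, 3, 9]
  Split: [18, 29, 27] -> [18] and [29, 27]
    Split: [29, 27] -> [29] and [27]
    Merge: [29] + [27] -> [27, 29]
  Merge: [18] + [27, 29] -> [18, 27, 29]
Merge: [1, 3, 9] + [18, 27, 29] -> [1, 3, 9, 18, 27, 29]

Final sorted array: [1, 3, 9, 18, 27, 29]

The merge sort proceeds by recursively splitting the array and merging sorted halves.
After all merges, the sorted array is [1, 3, 9, 18, 27, 29].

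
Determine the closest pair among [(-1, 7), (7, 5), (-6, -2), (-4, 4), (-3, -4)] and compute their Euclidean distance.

Computing all pairwise distances among 5 points:

d((-1, 7), (7, 5)) = 8.2462
d((-1, 7), (-6, -2)) = 10.2956
d((-1, 7), (-4, 4)) = 4.2426
d((-1, 7), (-3, -4)) = 11.1803
d((7, 5), (-6, -2)) = 14.7648
d((7, 5), (-4, 4)) = 11.0454
d((7, 5), (-3, -4)) = 13.4536
d((-6, -2), (-4, 4)) = 6.3246
d((-6, -2), (-3, -4)) = 3.6056 <-- minimum
d((-4, 4), (-3, -4)) = 8.0623

Closest pair: (-6, -2) and (-3, -4) with distance 3.6056

The closest pair is (-6, -2) and (-3, -4) with Euclidean distance 3.6056. For 5 points, brute-force pairwise comparison is shown above. For large n, the divide-and-conquer algorithm (sort by x, recurse on halves, check the dividing strip) achieves O(n log n).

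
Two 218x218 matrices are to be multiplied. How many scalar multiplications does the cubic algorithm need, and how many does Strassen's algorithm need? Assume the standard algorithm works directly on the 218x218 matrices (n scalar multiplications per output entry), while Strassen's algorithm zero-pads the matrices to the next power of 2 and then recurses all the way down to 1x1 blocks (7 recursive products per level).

Matrix multiplication for 218x218 matrices:

Strassen's algorithm requires power-of-2 dimensions. Pad 218x218 to 256x256 (next power of 2).

Standard algorithm: 218^3 = 10360232 multiplications
Strassen's algorithm: 7^(log2(256)) = 7^8 = 5764801 multiplications
Savings: 10360232 - 5764801 = 4595431 multiplications

Standard: 10360232 multiplications (218^3). Strassen: 5764801 multiplications (7^8, after padding to 256x256). Strassen reduces 8 recursive multiplications to 7 at each level.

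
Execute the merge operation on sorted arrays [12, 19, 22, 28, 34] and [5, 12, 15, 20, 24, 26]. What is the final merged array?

Merging process:

Compare 12 vs 5: take 5 from right. Merged: [5]
Compare 12 vs 12: take 12 from left. Merged: [5, 12]
Compare 19 vs 12: take 12 from right. Merged: [5, 12, 12]
Compare 19 vs 15: take 15 from right. Merged: [5, 12, 12, 15]
Compare 19 vs 20: take 19 from left. Merged: [5, 12, 12, 15, 19]
Compare 22 vs 20: take 20 from right. Merged: [5, 12, 12, 15, 19, 20]
Compare 22 vs 24: take 22 from left. Merged: [5, 12, 12, 15, 19, 20, 22]
Compare 28 vs 24: take 24 from right. Merged: [5, 12, 12, 15, 19, 20, 22, 24]
Compare 28 vs 26: take 26 from right. Merged: [5, 12, 12, 15, 19, 20, 22, 24, 26]
Append remaining from left: [28, 34]. Merged: [5, 12, 12, 15, 19, 20, 22, 24, 26, 28, 34]

Final merged array: [5, 12, 12, 15, 19, 20, 22, 24, 26, 28, 34]
Total comparisons: 9

The merged array is [5, 12, 12, 15, 19, 20, 22, 24, 26, 28, 34], requiring 9 comparisons. The merge step runs in O(n) time where n is the total number of elements.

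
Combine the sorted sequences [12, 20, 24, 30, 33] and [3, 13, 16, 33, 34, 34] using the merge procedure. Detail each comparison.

Merging process:

Compare 12 vs 3: take 3 from right. Merged: [3]
Compare 12 vs 13: take 12 from left. Merged: [3, 12]
Compare 20 vs 13: take 13 from right. Merged: [3, 12, 13]
Compare 20 vs 16: take 16 from right. Merged: [3, 12, 13, 16]
Compare 20 vs 33: take 20 from left. Merged: [3, 12, 13, 16, 20]
Compare 24 vs 33: take 24 from left. Merged: [3, 12, 13, 16, 20, 24]
Compare 30 vs 33: take 30 from left. Merged: [3, 12, 13, 16, 20, 24, 30]
Compare 33 vs 33: take 33 from left. Merged: [3, 12, 13, 16, 20, 24, 30, 33]
Append remaining from right: [33, 34, 34]. Merged: [3, 12, 13, 16, 20, 24, 30, 33, 33, 34, 34]

Final merged array: [3, 12, 13, 16, 20, 24, 30, 33, 33, 34, 34]
Total comparisons: 8

The merged array is [3, 12, 13, 16, 20, 24, 30, 33, 33, 34, 34], requiring 8 comparisons. The merge step runs in O(n) time where n is the total number of elements.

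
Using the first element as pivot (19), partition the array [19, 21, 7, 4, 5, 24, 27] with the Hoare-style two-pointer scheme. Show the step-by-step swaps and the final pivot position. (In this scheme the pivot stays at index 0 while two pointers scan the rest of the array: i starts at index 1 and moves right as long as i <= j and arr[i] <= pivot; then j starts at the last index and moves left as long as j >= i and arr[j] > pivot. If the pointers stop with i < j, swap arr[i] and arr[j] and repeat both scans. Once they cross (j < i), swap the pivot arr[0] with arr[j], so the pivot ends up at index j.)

Hoare-style two-pointer partition with pivot = 19:

Initial array: [19, 21, 7, 4, 5, 24, 27]

Pointers start at i = 1, j = 6.
i stops at index 1 (arr[1]=21 > 19), j stops at index 4 (arr[4]=5 <= 19): swap arr[1] and arr[4], array becomes [19, 5, 7, 4, 21, 24, 27]
i ends at 4, j ends at 3: the pointers have crossed (j < i), so scanning stops.

Swap pivot arr[0] with arr[3] to place pivot at position 3: [4, 5, 7, 19, 21, 24, 27]
Pivot position: 3

After partitioning with pivot 19, the array becomes [4, 5, 7, 19, 21, 24, 27]. The pivot is placed at index 3. All elements to the left of the pivot are <= 19, and all elements to the right are > 19.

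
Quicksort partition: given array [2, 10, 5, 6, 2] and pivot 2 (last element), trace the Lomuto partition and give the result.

Lomuto partition with pivot = 2:

Initial array: [2, 10, 5, 6, 2]

arr[0]=2 <= 2: swap with position 0, array becomes [2, 10, 5, 6, 2]
arr[1]=10 > 2: no swap
arr[2]=5 > 2: no swap
arr[3]=6 > 2: no swap

Place pivot at position 1: [2, 2, 5, 6, 10]
Pivot position: 1

After partitioning with pivot 2, the array becomes [2, 2, 5, 6, 10]. The pivot is placed at index 1. All elements to the left of the pivot are <= 2, and all elements to the right are > 2.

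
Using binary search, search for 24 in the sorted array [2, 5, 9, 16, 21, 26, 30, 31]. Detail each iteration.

Binary search for 24 in [2, 5, 9, 16, 21, 26, 30, 31]:

lo=0, hi=7, mid=3, arr[mid]=16 -> 16 < 24, search right half
lo=4, hi=7, mid=5, arr[mid]=26 -> 26 > 24, search left half
lo=4, hi=4, mid=4, arr[mid]=21 -> 21 < 24, search right half
lo=5 > hi=4, target 24 not found

Binary search determines that 24 is not in the array after 3 comparisons. The search space was exhausted without finding the target.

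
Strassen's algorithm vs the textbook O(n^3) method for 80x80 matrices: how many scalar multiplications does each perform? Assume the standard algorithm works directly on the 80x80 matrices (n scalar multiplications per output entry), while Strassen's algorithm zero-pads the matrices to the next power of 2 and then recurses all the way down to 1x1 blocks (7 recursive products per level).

Matrix multiplication for 80x80 matrices:

Strassen's algorithm requires power-of-2 dimensions. Pad 80x80 to 128x128 (next power of 2).

Standard algorithm: 80^3 = 512000 multiplications
Strassen's algorithm: 7^(log2(128)) = 7^7 = 823543 multiplications
Difference: 512000 - 823543 = -311543 (Strassen uses MORE here due to padding overhead — for small or just-over-power-of-2 n, padding can outweigh the per-level savings)

Standard: 512000 multiplications (80^3). Strassen: 823543 multiplications (7^7, after padding to 128x128). Strassen reduces 8 recursive multiplications to 7 at each level.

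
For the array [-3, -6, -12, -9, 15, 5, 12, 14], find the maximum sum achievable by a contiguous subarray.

Using Kadane's algorithm on [-3, -6, -12, -9, 15, 5, 12, 14]:

Scanning through the array:
Position 1 (value -6): max_ending_here = -6, max_so_far = -3
Position 2 (value -12): max_ending_here = -12, max_so_far = -3
Position 3 (value -9): max_ending_here = -9, max_so_far = -3
Position 4 (value 15): max_ending_here = 15, max_so_far = 15
Position 5 (value 5): max_ending_here = 20, max_so_far = 20
Position 6 (value 12): max_ending_here = 32, max_so_far = 32
Position 7 (value 14): max_ending_here = 46, max_so_far = 46

Maximum subarray: [15, 5, 12, 14]
Maximum sum: 46

The maximum subarray is [15, 5, 12, 14] with sum 46. This subarray runs from index 4 to index 7.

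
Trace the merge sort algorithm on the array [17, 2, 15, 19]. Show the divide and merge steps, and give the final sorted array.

Merge sort trace:

Split: [17, 2, 15, 19] -> [17, 2] and [15, 19]
  Split: [17, 2] -> [17] and [2]
  Merge: [17] + [2] -> [2, 17]
  Split: [15, 19] -> [15] and [19]
  Merge: [15] + [19] -> [15, 19]
Merge: [2, 17] + [15, 19] -> [2, 15, 17, 19]

Final sorted array: [2, 15, 17, 19]

The merge sort proceeds by recursively splitting the array and merging sorted halves.
After all merges, the sorted array is [2, 15, 17, 19].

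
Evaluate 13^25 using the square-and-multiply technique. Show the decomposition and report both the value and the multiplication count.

Computing 13^25 by squaring (build up from 13^1; each line after the first costs one multiplication):

13^1 = 13
13^2 = (13^1)^2 = 13^2 = 169
13^3 = 13 * 13^2 = 13 * 169 = 2197
13^6 = (13^3)^2 = 2197^2 = 4826809
13^12 = (13^6)^2 = 4826809^2 = 23298085122481
13^24 = (13^12)^2 = 23298085122481^2 = 542800770374370512771595361
13^25 = 13 * 13^24 = 13 * 542800770374370512771595361 = 7056410014866816666030739693

Result: 7056410014866816666030739693
Multiplications needed: 6 (6 lines after 13^1)

13^25 = 7056410014866816666030739693. Using exponentiation by squaring, this requires 6 multiplications. The key idea: if the exponent is even, square the half-power; if odd, multiply by the base once.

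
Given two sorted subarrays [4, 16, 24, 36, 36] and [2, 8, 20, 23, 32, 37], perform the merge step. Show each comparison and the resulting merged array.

Merging process:

Compare 4 vs 2: take 2 from right. Merged: [2]
Compare 4 vs 8: take 4 from left. Merged: [2, 4]
Compare 16 vs 8: take 8 from right. Merged: [2, 4, 8]
Compare 16 vs 20: take 16 from left. Merged: [2, 4, 8, 16]
Compare 24 vs 20: take 20 from right. Merged: [2, 4, 8, 16, 20]
Compare 24 vs 23: take 23 from right. Merged: [2, 4, 8, 16, 20, 23]
Compare 24 vs 32: take 24 from left. Merged: [2, 4, 8, 16, 20, 23, 24]
Compare 36 vs 32: take 32 from right. Merged: [2, 4, 8, 16, 20, 23, 24, 32]
Compare 36 vs 37: take 36 from left. Merged: [2, 4, 8, 16, 20, 23, 24, 32, 36]
Compare 36 vs 37: take 36 from left. Merged: [2, 4, 8, 16, 20, 23, 24, 32, 36, 36]
Append remaining from right: [37]. Merged: [2, 4, 8, 16, 20, 23, 24, 32, 36, 36, 37]

Final merged array: [2, 4, 8, 16, 20, 23, 24, 32, 36, 36, 37]
Total comparisons: 10

The merged array is [2, 4, 8, 16, 20, 23, 24, 32, 36, 36, 37], requiring 10 comparisons. The merge step runs in O(n) time where n is the total number of elements.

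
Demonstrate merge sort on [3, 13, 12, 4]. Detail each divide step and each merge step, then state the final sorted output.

Merge sort trace:

Split: [3, 13, 12, 4] -> [3, 13] and [12, 4]
  Split: [3, 13] -> [3] and [13]
  Merge: [3] + [13] -> [3, 13]
  Split: [12, 4] -> [12] and [4]
  Merge: [12] + [4] -> [4, 12]
Merge: [3, 13] + [4, 12] -> [3, 4, 12, 13]

Final sorted array: [3, 4, 12, 13]

The merge sort proceeds by recursively splitting the array and merging sorted halves.
After all merges, the sorted array is [3, 4, 12, 13].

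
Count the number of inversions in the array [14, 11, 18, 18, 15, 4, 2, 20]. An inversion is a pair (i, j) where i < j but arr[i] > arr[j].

Finding inversions in [14, 11, 18, 18, 15, 4, 2, 20]:

(0, 1): arr[0]=14 > arr[1]=11
(0, 5): arr[0]=14 > arr[5]=4
(0, 6): arr[0]=14 > arr[6]=2
(1, 5): arr[1]=11 > arr[5]=4
(1, 6): arr[1]=11 > arr[6]=2
(2, 4): arr[2]=18 > arr[4]=15
(2, 5): arr[2]=18 > arr[5]=4
(2, 6): arr[2]=18 > arr[6]=2
(3, 4): arr[3]=18 > arr[4]=15
(3, 5): arr[3]=18 > arr[5]=4
(3, 6): arr[3]=18 > arr[6]=2
(4, 5): arr[4]=15 > arr[5]=4
(4, 6): arr[4]=15 > arr[6]=2
(5, 6): arr[5]=4 > arr[6]=2

Total inversions: 14

The array has 14 inversion(s): (0,1), (0,5), (0,6), (1,5), (1,6), (2,4), (2,5), (2,6), (3,4), (3,5), (3,6), (4,5), (4,6), (5,6). Each pair (i,j) satisfies i < j and arr[i] > arr[j].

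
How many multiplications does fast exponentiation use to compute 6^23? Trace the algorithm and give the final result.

Computing 6^23 by squaring (build up from 6^1; each line after the first costs one multiplication):

6^1 = 6
6^2 = (6^1)^2 = 6^2 = 36
6^4 = (6^2)^2 = 36^2 = 1296
6^5 = 6 * 6^4 = 6 * 1296 = 7776
6^10 = (6^5)^2 = 7776^2 = 60466176
6^11 = 6 * 6^10 = 6 * 60466176 = 362797056
6^22 = (6^11)^2 = 362797056^2 = 131621703842267136
6^23 = 6 * 6^22 = 6 * 131621703842267136 = 789730223053602816

Result: 789730223053602816
Multiplications needed: 7 (7 lines after 6^1)

6^23 = 789730223053602816. Using exponentiation by squaring, this requires 7 multiplications. The key idea: if the exponent is even, square the half-power; if odd, multiply by the base once.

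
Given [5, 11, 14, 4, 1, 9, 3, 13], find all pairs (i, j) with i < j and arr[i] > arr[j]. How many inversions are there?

Finding inversions in [5, 11, 14, 4, 1, 9, 3, 13]:

(0, 3): arr[0]=5 > arr[3]=4
(0, 4): arr[0]=5 > arr[4]=1
(0, 6): arr[0]=5 > arr[6]=3
(1, 3): arr[1]=11 > arr[3]=4
(1, 4): arr[1]=11 > arr[4]=1
(1, 5): arr[1]=11 > arr[5]=9
(1, 6): arr[1]=11 > arr[6]=3
(2, 3): arr[2]=14 > arr[3]=4
(2, 4): arr[2]=14 > arr[4]=1
(2, 5): arr[2]=14 > arr[5]=9
(2, 6): arr[2]=14 > arr[6]=3
(2, 7): arr[2]=14 > arr[7]=13
(3, 4): arr[3]=4 > arr[4]=1
(3, 6): arr[3]=4 > arr[6]=3
(5, 6): arr[5]=9 > arr[6]=3

Total inversions: 15

The array has 15 inversion(s): (0,3), (0,4), (0,6), (1,3), (1,4), (1,5), (1,6), (2,3), (2,4), (2,5), (2,6), (2,7), (3,4), (3,6), (5,6). Each pair (i,j) satisfies i < j and arr[i] > arr[j].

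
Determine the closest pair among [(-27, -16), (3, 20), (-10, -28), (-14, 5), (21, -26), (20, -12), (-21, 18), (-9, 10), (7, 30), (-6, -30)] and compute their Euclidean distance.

Computing all pairwise distances among 10 points:

d((-27, -16), (3, 20)) = 46.8615
d((-27, -16), (-10, -28)) = 20.8087
d((-27, -16), (-14, 5)) = 24.6982
d((-27, -16), (21, -26)) = 49.0306
d((-27, -16), (20, -12)) = 47.1699
d((-27, -16), (-21, 18)) = 34.5254
d((-27, -16), (-9, 10)) = 31.6228
d((-27, -16), (7, 30)) = 57.2014
d((-27, -16), (-6, -30)) = 25.2389
d((3, 20), (-10, -28)) = 49.7293
d((3, 20), (-14, 5)) = 22.6716
d((3, 20), (21, -26)) = 49.3964
d((3, 20), (20, -12)) = 36.2353
d((3, 20), (-21, 18)) = 24.0832
d((3, 20), (-9, 10)) = 15.6205
d((3, 20), (7, 30)) = 10.7703
d((3, 20), (-6, -30)) = 50.8035
d((-10, -28), (-14, 5)) = 33.2415
d((-10, -28), (21, -26)) = 31.0644
d((-10, -28), (20, -12)) = 34.0
d((-10, -28), (-21, 18)) = 47.2969
d((-10, -28), (-9, 10)) = 38.0132
d((-10, -28), (7, 30)) = 60.4401
d((-10, -28), (-6, -30)) = 4.4721 <-- minimum
d((-14, 5), (21, -26)) = 46.7547
d((-14, 5), (20, -12)) = 38.0132
d((-14, 5), (-21, 18)) = 14.7648
d((-14, 5), (-9, 10)) = 7.0711
d((-14, 5), (7, 30)) = 32.6497
d((-14, 5), (-6, -30)) = 35.9026
d((21, -26), (20, -12)) = 14.0357
d((21, -26), (-21, 18)) = 60.8276
d((21, -26), (-9, 10)) = 46.8615
d((21, -26), (7, 30)) = 57.7235
d((21, -26), (-6, -30)) = 27.2947
d((20, -12), (-21, 18)) = 50.8035
d((20, -12), (-9, 10)) = 36.4005
d((20, -12), (7, 30)) = 43.9659
d((20, -12), (-6, -30)) = 31.6228
d((-21, 18), (-9, 10)) = 14.4222
d((-21, 18), (7, 30)) = 30.4631
d((-21, 18), (-6, -30)) = 50.2892
d((-9, 10), (7, 30)) = 25.6125
d((-9, 10), (-6, -30)) = 40.1123
d((7, 30), (-6, -30)) = 61.3922

Closest pair: (-10, -28) and (-6, -30) with distance 4.4721

The closest pair is (-10, -28) and (-6, -30) with Euclidean distance 4.4721. For 10 points, brute-force pairwise comparison is shown above. For large n, the divide-and-conquer algorithm (sort by x, recurse on halves, check the dividing strip) achieves O(n log n).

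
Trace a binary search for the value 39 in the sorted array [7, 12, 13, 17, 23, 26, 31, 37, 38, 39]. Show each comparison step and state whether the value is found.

Binary search for 39 in [7, 12, 13, 17, 23, 26, 31, 37, 38, 39]:

lo=0, hi=9, mid=4, arr[mid]=23 -> 23 < 39, search right half
lo=5, hi=9, mid=7, arr[mid]=37 -> 37 < 39, search right half
lo=8, hi=9, mid=8, arr[mid]=38 -> 38 < 39, search right half
lo=9, hi=9, mid=9, arr[mid]=39 -> Found target at index 9!

Binary search finds 39 at index 9 after 4 comparisons. The search repeatedly halves the search space by comparing with the middle element.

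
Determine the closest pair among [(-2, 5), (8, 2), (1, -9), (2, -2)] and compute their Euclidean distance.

Computing all pairwise distances among 4 points:

d((-2, 5), (8, 2)) = 10.4403
d((-2, 5), (1, -9)) = 14.3178
d((-2, 5), (2, -2)) = 8.0623
d((8, 2), (1, -9)) = 13.0384
d((8, 2), (2, -2)) = 7.2111
d((1, -9), (2, -2)) = 7.0711 <-- minimum

Closest pair: (1, -9) and (2, -2) with distance 7.0711

The closest pair is (1, -9) and (2, -2) with Euclidean distance 7.0711. For 4 points, brute-force pairwise comparison is shown above. For large n, the divide-and-conquer algorithm (sort by x, recurse on halves, check the dividing strip) achieves O(n log n).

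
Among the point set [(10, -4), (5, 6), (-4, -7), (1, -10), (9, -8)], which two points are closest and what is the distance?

Computing all pairwise distances among 5 points:

d((10, -4), (5, 6)) = 11.1803
d((10, -4), (-4, -7)) = 14.3178
d((10, -4), (1, -10)) = 10.8167
d((10, -4), (9, -8)) = 4.1231 <-- minimum
d((5, 6), (-4, -7)) = 15.8114
d((5, 6), (1, -10)) = 16.4924
d((5, 6), (9, -8)) = 14.5602
d((-4, -7), (1, -10)) = 5.831
d((-4, -7), (9, -8)) = 13.0384
d((1, -10), (9, -8)) = 8.2462

Closest pair: (10, -4) and (9, -8) with distance 4.1231

The closest pair is (10, -4) and (9, -8) with Euclidean distance 4.1231. For 5 points, brute-force pairwise comparison is shown above. For large n, the divide-and-conquer algorithm (sort by x, recurse on halves, check the dividing strip) achieves O(n log n).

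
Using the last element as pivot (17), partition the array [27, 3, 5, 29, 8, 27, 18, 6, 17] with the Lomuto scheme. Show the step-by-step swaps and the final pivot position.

Lomuto partition with pivot = 17:

Initial array: [27, 3, 5, 29, 8, 27, 18, 6, 17]

arr[0]=27 > 17: no swap
arr[1]=3 <= 17: swap with position 0, array becomes [3, 27, 5, 29, 8, 27, 18, 6, 17]
arr[2]=5 <= 17: swap with position 1, array becomes [3, 5, 27, 29, 8, 27, 18, 6, 17]
arr[3]=29 > 17: no swap
arr[4]=8 <= 17: swap with position 2, array becomes [3, 5, 8, 29, 27, 27, 18, 6, 17]
arr[5]=27 > 17: no swap
arr[6]=18 > 17: no swap
arr[7]=6 <= 17: swap with position 3, array becomes [3, 5, 8, 6, 27, 27, 18, 29, 17]

Place pivot at position 4: [3, 5, 8, 6, 17, 27, 18, 29, 27]
Pivot position: 4

After partitioning with pivot 17, the array becomes [3, 5, 8, 6, 17, 27, 18, 29, 27]. The pivot is placed at index 4. All elements to the left of the pivot are <= 17, and all elements to the right are > 17.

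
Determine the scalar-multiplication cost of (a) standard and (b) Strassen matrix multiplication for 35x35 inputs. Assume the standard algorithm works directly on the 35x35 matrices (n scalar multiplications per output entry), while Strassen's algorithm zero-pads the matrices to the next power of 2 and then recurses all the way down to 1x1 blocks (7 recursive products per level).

Matrix multiplication for 35x35 matrices:

Strassen's algorithm requires power-of-2 dimensions. Pad 35x35 to 64x64 (next power of 2).

Standard algorithm: 35^3 = 42875 multiplications
Strassen's algorithm: 7^(log2(64)) = 7^6 = 117649 multiplications
Difference: 42875 - 117649 = -74774 (Strassen uses MORE here due to padding overhead — for small or just-over-power-of-2 n, padding can outweigh the per-level savings)

Standard: 42875 multiplications (35^3). Strassen: 117649 multiplications (7^6, after padding to 64x64). Strassen reduces 8 recursive multiplications to 7 at each level.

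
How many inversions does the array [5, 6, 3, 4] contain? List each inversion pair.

Finding inversions in [5, 6, 3, 4]:

(0, 2): arr[0]=5 > arr[2]=3
(0, 3): arr[0]=5 > arr[3]=4
(1, 2): arr[1]=6 > arr[2]=3
(1, 3): arr[1]=6 > arr[3]=4

Total inversions: 4

The array has 4 inversion(s): (0,2), (0,3), (1,2), (1,3). Each pair (i,j) satisfies i < j and arr[i] > arr[j].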